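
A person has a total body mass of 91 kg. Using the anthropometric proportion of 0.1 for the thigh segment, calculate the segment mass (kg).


m_segment = body_mass * fraction
m_segment = 91 * 0.1
m_segment = 9.1000


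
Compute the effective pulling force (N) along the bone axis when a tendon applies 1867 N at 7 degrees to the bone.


F_eff = F_tendon * cos(theta)
theta = 7 deg = 0.1222 rad
cos(theta) = 0.9925
F_eff = 1867 * 0.9925
F_eff = 1853.0837


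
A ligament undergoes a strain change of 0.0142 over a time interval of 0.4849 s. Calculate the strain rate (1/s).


strain_rate = delta_strain / delta_t
strain_rate = 0.0142 / 0.4849
strain_rate = 0.0293


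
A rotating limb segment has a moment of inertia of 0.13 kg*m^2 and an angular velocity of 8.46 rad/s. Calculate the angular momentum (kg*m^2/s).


L = I * omega
L = 0.13 * 8.46
L = 1.0998


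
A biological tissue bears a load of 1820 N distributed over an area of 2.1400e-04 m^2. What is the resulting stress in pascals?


stress = F / A
stress = 1820 / 2.1400e-04
stress = 8.5047e+06


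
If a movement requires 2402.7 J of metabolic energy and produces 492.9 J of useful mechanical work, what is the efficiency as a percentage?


eta = (W_mech / E_meta) * 100
eta = (492.9 / 2402.7) * 100
ratio = 0.2051
eta = 20.5144


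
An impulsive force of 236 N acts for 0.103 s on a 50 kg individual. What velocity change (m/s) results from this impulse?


J = F * dt = 236 * 0.103 = 24.3080 N*s
delta_v = J / m
delta_v = 24.3080 / 50
delta_v = 0.4862


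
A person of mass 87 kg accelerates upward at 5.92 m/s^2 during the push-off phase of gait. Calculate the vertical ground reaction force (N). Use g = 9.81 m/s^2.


GRF = m * (g + a)
GRF = 87 * (9.81 + 5.92)
GRF = 87 * 15.7300
GRF = 1368.5100


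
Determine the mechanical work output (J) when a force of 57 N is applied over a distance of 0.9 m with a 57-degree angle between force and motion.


W = F * d * cos(theta)
theta = 57 deg = 0.9948 rad
cos(theta) = 0.5446
W = 57 * 0.9 * 0.5446
W = 27.9400


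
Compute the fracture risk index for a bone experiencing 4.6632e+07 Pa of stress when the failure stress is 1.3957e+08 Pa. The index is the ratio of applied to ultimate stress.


FRI = applied / ultimate
FRI = 4.6632e+07 / 1.3957e+08
FRI = 0.3341


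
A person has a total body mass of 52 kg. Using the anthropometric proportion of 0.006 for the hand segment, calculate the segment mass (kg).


m_segment = body_mass * fraction
m_segment = 52 * 0.006
m_segment = 0.3120


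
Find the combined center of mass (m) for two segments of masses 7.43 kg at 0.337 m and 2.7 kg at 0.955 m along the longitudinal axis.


COM = (m1*x1 + m2*x2) / (m1 + m2)
COM = (7.43*0.337 + 2.7*0.955) / (7.43 + 2.7)
Numerator = 5.0824
Denominator = 10.1300
COM = 0.5017


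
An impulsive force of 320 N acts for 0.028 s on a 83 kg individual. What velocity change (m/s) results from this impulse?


J = F * dt = 320 * 0.028 = 8.9600 N*s
delta_v = J / m
delta_v = 8.9600 / 83
delta_v = 0.1080


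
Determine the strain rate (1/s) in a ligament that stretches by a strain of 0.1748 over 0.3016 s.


strain_rate = delta_strain / delta_t
strain_rate = 0.1748 / 0.3016
strain_rate = 0.5796


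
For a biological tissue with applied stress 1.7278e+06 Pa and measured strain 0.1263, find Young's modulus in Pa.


E = stress / strain
E = 1.7278e+06 / 0.1263
E = 1.3680e+07


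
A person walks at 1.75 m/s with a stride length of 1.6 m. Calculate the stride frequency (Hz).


f = v / stride_length
f = 1.75 / 1.6
f = 1.0938


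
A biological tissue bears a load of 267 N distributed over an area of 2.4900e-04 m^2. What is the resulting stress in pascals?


stress = F / A
stress = 267 / 2.4900e-04
stress = 1.0723e+06


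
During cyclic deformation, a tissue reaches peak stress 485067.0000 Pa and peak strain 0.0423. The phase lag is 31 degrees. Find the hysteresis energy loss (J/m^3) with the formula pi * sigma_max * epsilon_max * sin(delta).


E_loss = pi * sigma_max * epsilon_max * sin(delta)
delta = 31 deg = 0.5411 rad
sin(delta) = 0.5150
E_loss = pi * 485067.0000 * 0.0423 * 0.5150
E_loss = 33199.4819


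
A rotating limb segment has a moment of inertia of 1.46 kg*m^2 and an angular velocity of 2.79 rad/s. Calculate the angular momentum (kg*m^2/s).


L = I * omega
L = 1.46 * 2.79
L = 4.0734


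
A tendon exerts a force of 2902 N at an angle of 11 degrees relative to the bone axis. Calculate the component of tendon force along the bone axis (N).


F_eff = F_tendon * cos(theta)
theta = 11 deg = 0.1920 rad
cos(theta) = 0.9816
F_eff = 2902 * 0.9816
F_eff = 2848.6821


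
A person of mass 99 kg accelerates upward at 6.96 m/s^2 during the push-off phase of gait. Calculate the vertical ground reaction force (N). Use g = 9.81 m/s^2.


GRF = m * (g + a)
GRF = 99 * (9.81 + 6.96)
GRF = 99 * 16.7700
GRF = 1660.2300


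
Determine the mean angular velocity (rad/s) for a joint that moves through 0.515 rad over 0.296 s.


omega = delta_theta / delta_t
omega = 0.515 / 0.296
omega = 1.7399


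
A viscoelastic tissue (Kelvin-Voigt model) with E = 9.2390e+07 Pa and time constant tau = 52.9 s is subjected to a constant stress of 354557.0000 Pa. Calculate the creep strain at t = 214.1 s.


epsilon(t) = (sigma/E) * (1 - exp(-t/tau))
sigma/E = 354557.0000 / 9.2390e+07 = 0.0038
exp(-t/tau) = exp(-214.1 / 52.9) = 0.0175
epsilon = 0.0038 * (1 - 0.0175)
epsilon = 0.0038


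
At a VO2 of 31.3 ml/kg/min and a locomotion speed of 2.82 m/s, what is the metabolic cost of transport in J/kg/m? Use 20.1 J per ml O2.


Power per kg = VO2 * 20.1 / 60
Power per kg = 31.3 * 20.1 / 60 = 10.4855 W/kg
Cost = power_per_kg / speed
Cost = 10.4855 / 2.82
Cost = 3.7183


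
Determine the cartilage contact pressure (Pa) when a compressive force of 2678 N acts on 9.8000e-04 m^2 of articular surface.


P = F / A
P = 2678 / 9.8000e-04
P = 2.7327e+06


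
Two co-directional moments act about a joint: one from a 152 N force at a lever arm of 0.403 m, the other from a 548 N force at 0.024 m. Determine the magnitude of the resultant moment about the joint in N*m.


M = F1 * d1 + F2 * d2
M = 152 * 0.403 + 548 * 0.024
M = 61.2560 + 13.1520
M = 74.4080


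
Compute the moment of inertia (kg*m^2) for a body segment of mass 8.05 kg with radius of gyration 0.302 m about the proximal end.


I = m * k^2
I = 8.05 * 0.302^2
k^2 = 0.0912
I = 0.7342


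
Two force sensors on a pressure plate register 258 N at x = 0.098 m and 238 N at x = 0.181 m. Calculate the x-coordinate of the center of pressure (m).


COP_x = (F1*x1 + F2*x2) / (F1 + F2)
COP_x = (258*0.098 + 238*0.181) / (258 + 238)
Numerator = 68.3620
Denominator = 496
COP_x = 0.1378


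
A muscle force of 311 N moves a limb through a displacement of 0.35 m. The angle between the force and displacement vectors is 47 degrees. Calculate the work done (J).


W = F * d * cos(theta)
theta = 47 deg = 0.8203 rad
cos(theta) = 0.6820
W = 311 * 0.35 * 0.6820
W = 74.2355


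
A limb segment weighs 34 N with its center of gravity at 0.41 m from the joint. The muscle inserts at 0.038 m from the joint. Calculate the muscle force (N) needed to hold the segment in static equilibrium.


F_muscle = W * d_load / d_muscle
F_muscle = 34 * 0.41 / 0.038
Numerator = 13.9400
F_muscle = 366.8421


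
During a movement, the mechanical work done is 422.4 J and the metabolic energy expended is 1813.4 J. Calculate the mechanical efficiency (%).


eta = (W_mech / E_meta) * 100
eta = (422.4 / 1813.4) * 100
ratio = 0.2329
eta = 23.2933


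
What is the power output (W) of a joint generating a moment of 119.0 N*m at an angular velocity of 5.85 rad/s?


P = M * omega
P = 119.0 * 5.85
P = 696.1500


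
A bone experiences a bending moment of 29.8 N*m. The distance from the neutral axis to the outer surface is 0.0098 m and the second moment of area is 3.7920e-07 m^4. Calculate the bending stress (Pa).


sigma = M * c / I
sigma = 29.8 * 0.0098 / 3.7920e-07
M * c = 0.2920
sigma = 770147.6793


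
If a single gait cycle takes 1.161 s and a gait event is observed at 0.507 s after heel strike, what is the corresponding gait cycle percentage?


pct = (event_time / cycle_time) * 100
pct = (0.507 / 1.161) * 100
ratio = 0.4367
pct = 43.6693


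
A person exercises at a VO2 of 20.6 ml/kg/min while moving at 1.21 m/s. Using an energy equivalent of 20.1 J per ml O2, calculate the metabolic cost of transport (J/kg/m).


Power per kg = VO2 * 20.1 / 60
Power per kg = 20.6 * 20.1 / 60 = 6.9010 W/kg
Cost = power_per_kg / speed
Cost = 6.9010 / 1.21
Cost = 5.7033


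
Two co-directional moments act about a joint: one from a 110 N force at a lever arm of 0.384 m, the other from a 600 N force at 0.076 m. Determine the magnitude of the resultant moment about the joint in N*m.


M = F1 * d1 + F2 * d2
M = 110 * 0.384 + 600 * 0.076
M = 42.2400 + 45.6000
M = 87.8400


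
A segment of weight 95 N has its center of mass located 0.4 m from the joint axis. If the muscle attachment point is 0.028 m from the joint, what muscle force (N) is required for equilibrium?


F_muscle = W * d_load / d_muscle
F_muscle = 95 * 0.4 / 0.028
Numerator = 38.0000
F_muscle = 1357.1429


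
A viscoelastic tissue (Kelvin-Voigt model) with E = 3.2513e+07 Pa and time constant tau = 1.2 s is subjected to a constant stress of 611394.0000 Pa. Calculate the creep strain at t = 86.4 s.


epsilon(t) = (sigma/E) * (1 - exp(-t/tau))
sigma/E = 611394.0000 / 3.2513e+07 = 0.0188
exp(-t/tau) = exp(-86.4 / 1.2) = 5.3802e-32
epsilon = 0.0188 * (1 - 5.3802e-32)
epsilon = 0.0188


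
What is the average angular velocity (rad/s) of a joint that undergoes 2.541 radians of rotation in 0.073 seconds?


omega = delta_theta / delta_t
omega = 2.541 / 0.073
omega = 34.8082


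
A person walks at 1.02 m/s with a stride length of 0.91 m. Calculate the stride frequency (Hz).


f = v / stride_length
f = 1.02 / 0.91
f = 1.1209


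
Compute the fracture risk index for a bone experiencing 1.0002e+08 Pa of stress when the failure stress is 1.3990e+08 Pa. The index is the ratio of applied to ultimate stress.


FRI = applied / ultimate
FRI = 1.0002e+08 / 1.3990e+08
FRI = 0.7149


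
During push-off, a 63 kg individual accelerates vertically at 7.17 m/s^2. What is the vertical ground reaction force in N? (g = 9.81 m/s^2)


GRF = m * (g + a)
GRF = 63 * (9.81 + 7.17)
GRF = 63 * 16.9800
GRF = 1069.7400


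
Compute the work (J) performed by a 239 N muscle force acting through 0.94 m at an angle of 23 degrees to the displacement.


W = F * d * cos(theta)
theta = 23 deg = 0.4014 rad
cos(theta) = 0.9205
W = 239 * 0.94 * 0.9205
W = 206.8006


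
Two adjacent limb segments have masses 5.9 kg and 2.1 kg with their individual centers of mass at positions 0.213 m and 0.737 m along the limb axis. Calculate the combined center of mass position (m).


COM = (m1*x1 + m2*x2) / (m1 + m2)
COM = (5.9*0.213 + 2.1*0.737) / (5.9 + 2.1)
Numerator = 2.8044
Denominator = 8.0000
COM = 0.3506


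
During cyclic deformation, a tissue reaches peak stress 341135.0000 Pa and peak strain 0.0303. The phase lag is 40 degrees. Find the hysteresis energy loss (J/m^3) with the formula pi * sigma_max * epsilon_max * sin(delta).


E_loss = pi * sigma_max * epsilon_max * sin(delta)
delta = 40 deg = 0.6981 rad
sin(delta) = 0.6428
E_loss = pi * 341135.0000 * 0.0303 * 0.6428
E_loss = 20873.0675


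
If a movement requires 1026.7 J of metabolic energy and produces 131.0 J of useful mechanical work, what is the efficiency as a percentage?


eta = (W_mech / E_meta) * 100
eta = (131.0 / 1026.7) * 100
ratio = 0.1276
eta = 12.7593


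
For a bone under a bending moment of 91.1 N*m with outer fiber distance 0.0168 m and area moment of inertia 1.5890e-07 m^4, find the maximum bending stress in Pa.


sigma = M * c / I
sigma = 91.1 * 0.0168 / 1.5890e-07
M * c = 1.5305
sigma = 9.6317e+06


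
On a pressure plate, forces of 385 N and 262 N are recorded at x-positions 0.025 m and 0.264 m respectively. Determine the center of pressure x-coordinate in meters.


COP_x = (F1*x1 + F2*x2) / (F1 + F2)
COP_x = (385*0.025 + 262*0.264) / (385 + 262)
Numerator = 78.7930
Denominator = 647
COP_x = 0.1218


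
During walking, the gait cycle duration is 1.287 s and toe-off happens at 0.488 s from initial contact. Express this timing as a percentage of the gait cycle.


pct = (event_time / cycle_time) * 100
pct = (0.488 / 1.287) * 100
ratio = 0.3792
pct = 37.9176


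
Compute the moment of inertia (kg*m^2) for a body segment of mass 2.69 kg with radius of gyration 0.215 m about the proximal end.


I = m * k^2
I = 2.69 * 0.215^2
k^2 = 0.0462
I = 0.1243


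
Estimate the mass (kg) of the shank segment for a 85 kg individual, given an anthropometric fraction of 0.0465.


m_segment = body_mass * fraction
m_segment = 85 * 0.0465
m_segment = 3.9525


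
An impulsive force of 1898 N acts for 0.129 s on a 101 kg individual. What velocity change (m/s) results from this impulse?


J = F * dt = 1898 * 0.129 = 244.8420 N*s
delta_v = J / m
delta_v = 244.8420 / 101
delta_v = 2.4242


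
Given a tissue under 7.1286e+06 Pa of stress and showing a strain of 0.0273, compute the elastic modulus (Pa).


E = stress / strain
E = 7.1286e+06 / 0.0273
E = 2.6112e+08


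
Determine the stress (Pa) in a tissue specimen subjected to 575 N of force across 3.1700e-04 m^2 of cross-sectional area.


stress = F / A
stress = 575 / 3.1700e-04
stress = 1.8139e+06


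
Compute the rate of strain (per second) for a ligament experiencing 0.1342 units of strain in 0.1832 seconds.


strain_rate = delta_strain / delta_t
strain_rate = 0.1342 / 0.1832
strain_rate = 0.7325


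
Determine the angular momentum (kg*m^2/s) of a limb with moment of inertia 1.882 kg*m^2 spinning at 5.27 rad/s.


L = I * omega
L = 1.882 * 5.27
L = 9.9181


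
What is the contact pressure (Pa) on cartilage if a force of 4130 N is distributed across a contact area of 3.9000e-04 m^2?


P = F / A
P = 4130 / 3.9000e-04
P = 1.0590e+07


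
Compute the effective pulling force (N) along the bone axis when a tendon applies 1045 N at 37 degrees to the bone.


F_eff = F_tendon * cos(theta)
theta = 37 deg = 0.6458 rad
cos(theta) = 0.7986
F_eff = 1045 * 0.7986
F_eff = 834.5741


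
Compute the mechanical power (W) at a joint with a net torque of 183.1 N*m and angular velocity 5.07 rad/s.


P = M * omega
P = 183.1 * 5.07
P = 928.3170


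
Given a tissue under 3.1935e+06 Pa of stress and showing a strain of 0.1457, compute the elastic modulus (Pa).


E = stress / strain
E = 3.1935e+06 / 0.1457
E = 2.1918e+07


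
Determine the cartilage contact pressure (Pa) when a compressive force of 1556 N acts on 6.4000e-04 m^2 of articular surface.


P = F / A
P = 1556 / 6.4000e-04
P = 2.4312e+06


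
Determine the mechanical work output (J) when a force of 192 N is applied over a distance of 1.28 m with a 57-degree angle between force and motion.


W = F * d * cos(theta)
theta = 57 deg = 0.9948 rad
cos(theta) = 0.5446
W = 192 * 1.28 * 0.5446
W = 133.8505


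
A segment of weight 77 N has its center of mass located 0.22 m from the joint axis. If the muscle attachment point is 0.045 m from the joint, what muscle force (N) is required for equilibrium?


F_muscle = W * d_load / d_muscle
F_muscle = 77 * 0.22 / 0.045
Numerator = 16.9400
F_muscle = 376.4444


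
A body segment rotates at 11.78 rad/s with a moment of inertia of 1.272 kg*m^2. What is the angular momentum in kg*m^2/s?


L = I * omega
L = 1.272 * 11.78
L = 14.9842


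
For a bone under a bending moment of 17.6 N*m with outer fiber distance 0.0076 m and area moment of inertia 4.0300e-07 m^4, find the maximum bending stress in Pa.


sigma = M * c / I
sigma = 17.6 * 0.0076 / 4.0300e-07
M * c = 0.1338
sigma = 331910.6700


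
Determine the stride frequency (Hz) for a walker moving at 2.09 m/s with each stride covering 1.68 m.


f = v / stride_length
f = 2.09 / 1.68
f = 1.2440


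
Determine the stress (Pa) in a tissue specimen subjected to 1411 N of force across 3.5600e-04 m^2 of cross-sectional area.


stress = F / A
stress = 1411 / 3.5600e-04
stress = 3.9635e+06


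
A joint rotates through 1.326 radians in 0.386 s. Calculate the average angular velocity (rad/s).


omega = delta_theta / delta_t
omega = 1.326 / 0.386
omega = 3.4352


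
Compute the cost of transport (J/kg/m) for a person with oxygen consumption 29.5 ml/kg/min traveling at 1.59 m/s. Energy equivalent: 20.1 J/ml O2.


Power per kg = VO2 * 20.1 / 60
Power per kg = 29.5 * 20.1 / 60 = 9.8825 W/kg
Cost = power_per_kg / speed
Cost = 9.8825 / 1.59
Cost = 6.2154


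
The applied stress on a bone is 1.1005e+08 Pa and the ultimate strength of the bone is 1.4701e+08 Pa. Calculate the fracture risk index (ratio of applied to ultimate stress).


FRI = applied / ultimate
FRI = 1.1005e+08 / 1.4701e+08
FRI = 0.7486


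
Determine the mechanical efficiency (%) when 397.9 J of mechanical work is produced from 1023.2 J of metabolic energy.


eta = (W_mech / E_meta) * 100
eta = (397.9 / 1023.2) * 100
ratio = 0.3889
eta = 38.8878


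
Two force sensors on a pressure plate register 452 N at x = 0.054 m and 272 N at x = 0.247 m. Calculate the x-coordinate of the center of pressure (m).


COP_x = (F1*x1 + F2*x2) / (F1 + F2)
COP_x = (452*0.054 + 272*0.247) / (452 + 272)
Numerator = 91.5920
Denominator = 724
COP_x = 0.1265


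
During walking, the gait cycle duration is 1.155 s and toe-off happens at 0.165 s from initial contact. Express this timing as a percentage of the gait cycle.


pct = (event_time / cycle_time) * 100
pct = (0.165 / 1.155) * 100
ratio = 0.1429
pct = 14.2857


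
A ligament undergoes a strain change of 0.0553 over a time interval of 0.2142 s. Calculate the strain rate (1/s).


strain_rate = delta_strain / delta_t
strain_rate = 0.0553 / 0.2142
strain_rate = 0.2582


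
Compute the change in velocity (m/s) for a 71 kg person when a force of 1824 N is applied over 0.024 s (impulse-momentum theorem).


J = F * dt = 1824 * 0.024 = 43.7760 N*s
delta_v = J / m
delta_v = 43.7760 / 71
delta_v = 0.6166


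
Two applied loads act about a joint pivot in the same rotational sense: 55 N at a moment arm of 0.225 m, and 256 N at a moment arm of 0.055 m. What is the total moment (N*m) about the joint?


M = F1 * d1 + F2 * d2
M = 55 * 0.225 + 256 * 0.055
M = 12.3750 + 14.0800
M = 26.4550


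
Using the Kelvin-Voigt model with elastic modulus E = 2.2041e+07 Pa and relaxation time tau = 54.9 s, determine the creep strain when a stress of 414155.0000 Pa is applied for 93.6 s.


epsilon(t) = (sigma/E) * (1 - exp(-t/tau))
sigma/E = 414155.0000 / 2.2041e+07 = 0.0188
exp(-t/tau) = exp(-93.6 / 54.9) = 0.1818
epsilon = 0.0188 * (1 - 0.1818)
epsilon = 0.0154


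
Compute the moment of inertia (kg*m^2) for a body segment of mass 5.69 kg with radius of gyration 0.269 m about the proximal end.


I = m * k^2
I = 5.69 * 0.269^2
k^2 = 0.0724
I = 0.4117


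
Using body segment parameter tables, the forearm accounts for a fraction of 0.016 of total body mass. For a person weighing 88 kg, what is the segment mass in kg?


m_segment = body_mass * fraction
m_segment = 88 * 0.016
m_segment = 1.4080


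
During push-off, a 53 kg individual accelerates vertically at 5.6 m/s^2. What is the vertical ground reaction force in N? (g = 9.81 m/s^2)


GRF = m * (g + a)
GRF = 53 * (9.81 + 5.6)
GRF = 53 * 15.4100
GRF = 816.7300


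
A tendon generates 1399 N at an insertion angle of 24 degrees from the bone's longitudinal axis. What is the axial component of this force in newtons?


F_eff = F_tendon * cos(theta)
theta = 24 deg = 0.4189 rad
cos(theta) = 0.9135
F_eff = 1399 * 0.9135
F_eff = 1278.0501


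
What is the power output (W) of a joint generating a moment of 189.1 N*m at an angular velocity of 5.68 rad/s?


P = M * omega
P = 189.1 * 5.68
P = 1074.0880


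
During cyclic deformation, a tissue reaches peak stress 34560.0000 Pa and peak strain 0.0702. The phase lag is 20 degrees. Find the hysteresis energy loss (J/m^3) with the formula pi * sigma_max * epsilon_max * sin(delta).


E_loss = pi * sigma_max * epsilon_max * sin(delta)
delta = 20 deg = 0.3491 rad
sin(delta) = 0.3420
E_loss = pi * 34560.0000 * 0.0702 * 0.3420
E_loss = 2606.8282


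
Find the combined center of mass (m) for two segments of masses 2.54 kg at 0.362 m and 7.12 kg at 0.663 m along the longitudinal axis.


COM = (m1*x1 + m2*x2) / (m1 + m2)
COM = (2.54*0.362 + 7.12*0.663) / (2.54 + 7.12)
Numerator = 5.6400
Denominator = 9.6600
COM = 0.5839


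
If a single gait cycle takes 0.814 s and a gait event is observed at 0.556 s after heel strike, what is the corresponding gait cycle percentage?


pct = (event_time / cycle_time) * 100
pct = (0.556 / 0.814) * 100
ratio = 0.6830
pct = 68.3047


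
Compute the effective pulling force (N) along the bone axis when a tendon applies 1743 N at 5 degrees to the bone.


F_eff = F_tendon * cos(theta)
theta = 5 deg = 0.0873 rad
cos(theta) = 0.9962
F_eff = 1743 * 0.9962
F_eff = 1736.3674


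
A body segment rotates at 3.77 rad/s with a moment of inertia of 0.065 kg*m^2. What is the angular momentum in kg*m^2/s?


L = I * omega
L = 0.065 * 3.77
L = 0.2451


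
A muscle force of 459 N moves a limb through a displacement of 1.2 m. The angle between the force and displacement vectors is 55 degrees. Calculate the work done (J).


W = F * d * cos(theta)
theta = 55 deg = 0.9599 rad
cos(theta) = 0.5736
W = 459 * 1.2 * 0.5736
W = 315.9259


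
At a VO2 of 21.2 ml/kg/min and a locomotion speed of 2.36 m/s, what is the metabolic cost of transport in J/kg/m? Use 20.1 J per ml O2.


Power per kg = VO2 * 20.1 / 60
Power per kg = 21.2 * 20.1 / 60 = 7.1020 W/kg
Cost = power_per_kg / speed
Cost = 7.1020 / 2.36
Cost = 3.0093


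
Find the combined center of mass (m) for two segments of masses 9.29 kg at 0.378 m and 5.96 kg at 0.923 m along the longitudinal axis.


COM = (m1*x1 + m2*x2) / (m1 + m2)
COM = (9.29*0.378 + 5.96*0.923) / (9.29 + 5.96)
Numerator = 9.0127
Denominator = 15.2500
COM = 0.5910


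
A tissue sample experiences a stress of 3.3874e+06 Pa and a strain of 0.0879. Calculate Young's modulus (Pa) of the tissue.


E = stress / strain
E = 3.3874e+06 / 0.0879
E = 3.8537e+07


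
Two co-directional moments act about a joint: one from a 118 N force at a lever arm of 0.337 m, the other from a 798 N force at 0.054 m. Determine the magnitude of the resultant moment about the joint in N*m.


M = F1 * d1 + F2 * d2
M = 118 * 0.337 + 798 * 0.054
M = 39.7660 + 43.0920
M = 82.8580


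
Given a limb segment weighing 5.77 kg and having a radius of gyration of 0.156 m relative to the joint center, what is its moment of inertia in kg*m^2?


I = m * k^2
I = 5.77 * 0.156^2
k^2 = 0.0243
I = 0.1404


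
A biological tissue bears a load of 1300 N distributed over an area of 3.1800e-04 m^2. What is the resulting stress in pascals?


stress = F / A
stress = 1300 / 3.1800e-04
stress = 4.0881e+06


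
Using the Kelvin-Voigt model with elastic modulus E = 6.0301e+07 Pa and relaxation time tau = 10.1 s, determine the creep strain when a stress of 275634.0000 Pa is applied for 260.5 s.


epsilon(t) = (sigma/E) * (1 - exp(-t/tau))
sigma/E = 275634.0000 / 6.0301e+07 = 0.0046
exp(-t/tau) = exp(-260.5 / 10.1) = 6.2899e-12
epsilon = 0.0046 * (1 - 6.2899e-12)
epsilon = 0.0046


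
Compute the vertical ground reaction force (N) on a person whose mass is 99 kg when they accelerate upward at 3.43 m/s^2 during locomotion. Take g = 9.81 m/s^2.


GRF = m * (g + a)
GRF = 99 * (9.81 + 3.43)
GRF = 99 * 13.2400
GRF = 1310.7600


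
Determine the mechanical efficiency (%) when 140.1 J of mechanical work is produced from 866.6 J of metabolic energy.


eta = (W_mech / E_meta) * 100
eta = (140.1 / 866.6) * 100
ratio = 0.1617
eta = 16.1666


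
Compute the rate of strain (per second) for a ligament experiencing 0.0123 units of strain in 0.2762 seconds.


strain_rate = delta_strain / delta_t
strain_rate = 0.0123 / 0.2762
strain_rate = 0.0445


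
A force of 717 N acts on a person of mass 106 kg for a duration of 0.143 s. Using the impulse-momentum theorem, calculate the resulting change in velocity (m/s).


J = F * dt = 717 * 0.143 = 102.5310 N*s
delta_v = J / m
delta_v = 102.5310 / 106
delta_v = 0.9673


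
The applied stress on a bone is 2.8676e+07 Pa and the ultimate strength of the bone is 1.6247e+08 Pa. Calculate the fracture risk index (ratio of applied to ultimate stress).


FRI = applied / ultimate
FRI = 2.8676e+07 / 1.6247e+08
FRI = 0.1765


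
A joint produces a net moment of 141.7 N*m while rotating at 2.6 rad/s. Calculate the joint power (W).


P = M * omega
P = 141.7 * 2.6
P = 368.4200


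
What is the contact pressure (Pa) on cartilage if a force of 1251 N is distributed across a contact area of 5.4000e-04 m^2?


P = F / A
P = 1251 / 5.4000e-04
P = 2.3167e+06


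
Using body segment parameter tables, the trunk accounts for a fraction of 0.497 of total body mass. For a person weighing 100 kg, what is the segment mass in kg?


m_segment = body_mass * fraction
m_segment = 100 * 0.497
m_segment = 49.7000


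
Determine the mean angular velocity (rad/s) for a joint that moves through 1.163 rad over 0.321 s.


omega = delta_theta / delta_t
omega = 1.163 / 0.321
omega = 3.6231


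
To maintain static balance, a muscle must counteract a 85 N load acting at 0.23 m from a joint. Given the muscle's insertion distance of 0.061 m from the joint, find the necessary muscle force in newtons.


F_muscle = W * d_load / d_muscle
F_muscle = 85 * 0.23 / 0.061
Numerator = 19.5500
F_muscle = 320.4918


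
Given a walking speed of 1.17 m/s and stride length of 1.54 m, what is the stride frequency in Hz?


f = v / stride_length
f = 1.17 / 1.54
f = 0.7597


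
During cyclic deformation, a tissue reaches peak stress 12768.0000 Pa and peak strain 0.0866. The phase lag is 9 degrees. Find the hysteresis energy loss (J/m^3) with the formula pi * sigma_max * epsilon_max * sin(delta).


E_loss = pi * sigma_max * epsilon_max * sin(delta)
delta = 9 deg = 0.1571 rad
sin(delta) = 0.1564
E_loss = pi * 12768.0000 * 0.0866 * 0.1564
E_loss = 543.4043


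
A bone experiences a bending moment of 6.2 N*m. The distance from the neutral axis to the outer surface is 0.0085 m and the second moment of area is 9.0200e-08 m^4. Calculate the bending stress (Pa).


sigma = M * c / I
sigma = 6.2 * 0.0085 / 9.0200e-08
M * c = 0.0527
sigma = 584257.2062


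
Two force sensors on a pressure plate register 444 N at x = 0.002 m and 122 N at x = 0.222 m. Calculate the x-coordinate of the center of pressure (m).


COP_x = (F1*x1 + F2*x2) / (F1 + F2)
COP_x = (444*0.002 + 122*0.222) / (444 + 122)
Numerator = 27.9720
Denominator = 566
COP_x = 0.0494


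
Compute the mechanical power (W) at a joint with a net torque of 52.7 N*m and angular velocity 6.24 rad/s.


P = M * omega
P = 52.7 * 6.24
P = 328.8480


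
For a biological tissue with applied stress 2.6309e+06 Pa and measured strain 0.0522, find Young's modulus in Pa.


E = stress / strain
E = 2.6309e+06 / 0.0522
E = 5.0400e+07


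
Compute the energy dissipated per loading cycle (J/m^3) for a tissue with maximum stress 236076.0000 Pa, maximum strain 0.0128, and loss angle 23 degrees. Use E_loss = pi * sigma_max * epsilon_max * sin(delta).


E_loss = pi * sigma_max * epsilon_max * sin(delta)
delta = 23 deg = 0.4014 rad
sin(delta) = 0.3907
E_loss = pi * 236076.0000 * 0.0128 * 0.3907
E_loss = 3709.2806


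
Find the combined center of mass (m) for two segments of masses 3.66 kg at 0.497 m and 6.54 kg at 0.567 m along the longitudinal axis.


COM = (m1*x1 + m2*x2) / (m1 + m2)
COM = (3.66*0.497 + 6.54*0.567) / (3.66 + 6.54)
Numerator = 5.5272
Denominator = 10.2000
COM = 0.5419


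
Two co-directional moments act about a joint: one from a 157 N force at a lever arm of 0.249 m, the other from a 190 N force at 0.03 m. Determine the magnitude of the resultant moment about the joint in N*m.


M = F1 * d1 + F2 * d2
M = 157 * 0.249 + 190 * 0.03
M = 39.0930 + 5.7000
M = 44.7930


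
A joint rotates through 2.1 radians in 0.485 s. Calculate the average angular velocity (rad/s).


omega = delta_theta / delta_t
omega = 2.1 / 0.485
omega = 4.3299


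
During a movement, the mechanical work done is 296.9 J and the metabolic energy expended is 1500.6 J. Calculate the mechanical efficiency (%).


eta = (W_mech / E_meta) * 100
eta = (296.9 / 1500.6) * 100
ratio = 0.1979
eta = 19.7854


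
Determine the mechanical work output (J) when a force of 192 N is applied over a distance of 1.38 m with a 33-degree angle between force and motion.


W = F * d * cos(theta)
theta = 33 deg = 0.5760 rad
cos(theta) = 0.8387
W = 192 * 1.38 * 0.8387
W = 222.2142


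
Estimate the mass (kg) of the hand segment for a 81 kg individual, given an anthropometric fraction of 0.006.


m_segment = body_mass * fraction
m_segment = 81 * 0.006
m_segment = 0.4860


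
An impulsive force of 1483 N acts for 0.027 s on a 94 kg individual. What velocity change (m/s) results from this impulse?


J = F * dt = 1483 * 0.027 = 40.0410 N*s
delta_v = J / m
delta_v = 40.0410 / 94
delta_v = 0.4260


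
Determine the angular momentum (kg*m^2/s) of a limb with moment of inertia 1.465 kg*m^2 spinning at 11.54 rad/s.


L = I * omega
L = 1.465 * 11.54
L = 16.9061


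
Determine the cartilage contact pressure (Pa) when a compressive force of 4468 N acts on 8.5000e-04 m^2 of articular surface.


P = F / A
P = 4468 / 8.5000e-04
P = 5.2565e+06


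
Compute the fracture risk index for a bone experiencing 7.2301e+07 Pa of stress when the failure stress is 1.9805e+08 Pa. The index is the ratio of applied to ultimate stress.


FRI = applied / ultimate
FRI = 7.2301e+07 / 1.9805e+08
FRI = 0.3651


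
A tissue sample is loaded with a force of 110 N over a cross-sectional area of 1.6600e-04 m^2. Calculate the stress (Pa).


stress = F / A
stress = 110 / 1.6600e-04
stress = 662650.6024


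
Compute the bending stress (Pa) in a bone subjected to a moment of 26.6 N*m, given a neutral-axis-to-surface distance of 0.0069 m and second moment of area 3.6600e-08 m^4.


sigma = M * c / I
sigma = 26.6 * 0.0069 / 3.6600e-08
M * c = 0.1835
sigma = 5.0148e+06


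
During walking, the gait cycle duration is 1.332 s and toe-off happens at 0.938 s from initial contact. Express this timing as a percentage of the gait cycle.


pct = (event_time / cycle_time) * 100
pct = (0.938 / 1.332) * 100
ratio = 0.7042
pct = 70.4204


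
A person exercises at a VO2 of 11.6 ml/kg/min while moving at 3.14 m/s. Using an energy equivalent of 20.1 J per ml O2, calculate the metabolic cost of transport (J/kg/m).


Power per kg = VO2 * 20.1 / 60
Power per kg = 11.6 * 20.1 / 60 = 3.8860 W/kg
Cost = power_per_kg / speed
Cost = 3.8860 / 3.14
Cost = 1.2376


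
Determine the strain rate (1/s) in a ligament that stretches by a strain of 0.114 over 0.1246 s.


strain_rate = delta_strain / delta_t
strain_rate = 0.114 / 0.1246
strain_rate = 0.9149


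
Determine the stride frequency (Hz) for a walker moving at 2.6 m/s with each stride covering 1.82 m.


f = v / stride_length
f = 2.6 / 1.82
f = 1.4286


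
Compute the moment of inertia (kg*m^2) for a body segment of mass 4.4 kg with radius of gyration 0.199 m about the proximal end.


I = m * k^2
I = 4.4 * 0.199^2
k^2 = 0.0396
I = 0.1742


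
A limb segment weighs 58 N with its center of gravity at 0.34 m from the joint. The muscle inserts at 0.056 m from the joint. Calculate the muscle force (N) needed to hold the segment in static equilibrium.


F_muscle = W * d_load / d_muscle
F_muscle = 58 * 0.34 / 0.056
Numerator = 19.7200
F_muscle = 352.1429


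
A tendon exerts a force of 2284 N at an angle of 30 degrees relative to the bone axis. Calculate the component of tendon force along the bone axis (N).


F_eff = F_tendon * cos(theta)
theta = 30 deg = 0.5236 rad
cos(theta) = 0.8660
F_eff = 2284 * 0.8660
F_eff = 1978.0020


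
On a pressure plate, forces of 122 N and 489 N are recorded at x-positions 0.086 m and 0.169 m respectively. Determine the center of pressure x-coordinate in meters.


COP_x = (F1*x1 + F2*x2) / (F1 + F2)
COP_x = (122*0.086 + 489*0.169) / (122 + 489)
Numerator = 93.1330
Denominator = 611
COP_x = 0.1524


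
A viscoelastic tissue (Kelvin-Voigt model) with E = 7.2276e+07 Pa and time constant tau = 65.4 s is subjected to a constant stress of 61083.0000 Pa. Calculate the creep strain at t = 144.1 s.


epsilon(t) = (sigma/E) * (1 - exp(-t/tau))
sigma/E = 61083.0000 / 7.2276e+07 = 8.4514e-04
exp(-t/tau) = exp(-144.1 / 65.4) = 0.1104
epsilon = 8.4514e-04 * (1 - 0.1104)
epsilon = 7.5181e-04


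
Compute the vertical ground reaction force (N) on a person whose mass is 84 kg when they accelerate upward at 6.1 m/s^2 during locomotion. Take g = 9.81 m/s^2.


GRF = m * (g + a)
GRF = 84 * (9.81 + 6.1)
GRF = 84 * 15.9100
GRF = 1336.4400


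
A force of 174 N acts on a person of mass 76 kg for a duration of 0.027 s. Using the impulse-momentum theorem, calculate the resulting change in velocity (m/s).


J = F * dt = 174 * 0.027 = 4.6980 N*s
delta_v = J / m
delta_v = 4.6980 / 76
delta_v = 0.0618


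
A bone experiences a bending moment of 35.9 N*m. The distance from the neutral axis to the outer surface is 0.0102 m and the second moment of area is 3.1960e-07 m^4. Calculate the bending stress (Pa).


sigma = M * c / I
sigma = 35.9 * 0.0102 / 3.1960e-07
M * c = 0.3662
sigma = 1.1457e+06


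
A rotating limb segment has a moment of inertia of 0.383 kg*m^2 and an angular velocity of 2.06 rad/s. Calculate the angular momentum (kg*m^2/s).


L = I * omega
L = 0.383 * 2.06
L = 0.7890


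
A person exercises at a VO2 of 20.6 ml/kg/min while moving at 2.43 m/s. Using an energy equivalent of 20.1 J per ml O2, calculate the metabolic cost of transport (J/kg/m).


Power per kg = VO2 * 20.1 / 60
Power per kg = 20.6 * 20.1 / 60 = 6.9010 W/kg
Cost = power_per_kg / speed
Cost = 6.9010 / 2.43
Cost = 2.8399


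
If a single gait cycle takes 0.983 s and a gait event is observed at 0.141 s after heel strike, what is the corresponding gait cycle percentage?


pct = (event_time / cycle_time) * 100
pct = (0.141 / 0.983) * 100
ratio = 0.1434
pct = 14.3438


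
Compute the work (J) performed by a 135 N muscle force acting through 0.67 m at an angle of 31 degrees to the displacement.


W = F * d * cos(theta)
theta = 31 deg = 0.5411 rad
cos(theta) = 0.8572
W = 135 * 0.67 * 0.8572
W = 77.5308


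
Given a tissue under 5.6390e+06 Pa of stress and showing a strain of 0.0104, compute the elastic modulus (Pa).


E = stress / strain
E = 5.6390e+06 / 0.0104
E = 5.4221e+08


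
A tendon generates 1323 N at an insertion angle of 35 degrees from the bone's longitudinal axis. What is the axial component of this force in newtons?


F_eff = F_tendon * cos(theta)
theta = 35 deg = 0.6109 rad
cos(theta) = 0.8192
F_eff = 1323 * 0.8192
F_eff = 1083.7382


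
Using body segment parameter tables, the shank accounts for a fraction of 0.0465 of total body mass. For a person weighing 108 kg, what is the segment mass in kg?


m_segment = body_mass * fraction
m_segment = 108 * 0.0465
m_segment = 5.0220


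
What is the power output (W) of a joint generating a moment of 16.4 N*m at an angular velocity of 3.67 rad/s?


P = M * omega
P = 16.4 * 3.67
P = 60.1880


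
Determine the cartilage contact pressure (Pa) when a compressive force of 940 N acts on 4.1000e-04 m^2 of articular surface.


P = F / A
P = 940 / 4.1000e-04
P = 2.2927e+06


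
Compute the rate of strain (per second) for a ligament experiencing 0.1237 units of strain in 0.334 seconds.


strain_rate = delta_strain / delta_t
strain_rate = 0.1237 / 0.334
strain_rate = 0.3704


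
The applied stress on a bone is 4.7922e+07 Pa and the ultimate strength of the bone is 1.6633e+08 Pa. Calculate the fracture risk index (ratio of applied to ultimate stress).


FRI = applied / ultimate
FRI = 4.7922e+07 / 1.6633e+08
FRI = 0.2881


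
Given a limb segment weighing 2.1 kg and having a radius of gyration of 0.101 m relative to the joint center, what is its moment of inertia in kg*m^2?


I = m * k^2
I = 2.1 * 0.101^2
k^2 = 0.0102
I = 0.0214


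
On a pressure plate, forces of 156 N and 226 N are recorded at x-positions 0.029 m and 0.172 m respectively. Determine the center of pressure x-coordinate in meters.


COP_x = (F1*x1 + F2*x2) / (F1 + F2)
COP_x = (156*0.029 + 226*0.172) / (156 + 226)
Numerator = 43.3960
Denominator = 382
COP_x = 0.1136


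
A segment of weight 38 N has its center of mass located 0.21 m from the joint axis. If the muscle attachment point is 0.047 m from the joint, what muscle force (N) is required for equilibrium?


F_muscle = W * d_load / d_muscle
F_muscle = 38 * 0.21 / 0.047
Numerator = 7.9800
F_muscle = 169.7872


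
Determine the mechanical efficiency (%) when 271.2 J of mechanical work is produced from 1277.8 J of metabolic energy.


eta = (W_mech / E_meta) * 100
eta = (271.2 / 1277.8) * 100
ratio = 0.2122
eta = 21.2240


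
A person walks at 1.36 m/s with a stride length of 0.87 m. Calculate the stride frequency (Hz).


f = v / stride_length
f = 1.36 / 0.87
f = 1.5632


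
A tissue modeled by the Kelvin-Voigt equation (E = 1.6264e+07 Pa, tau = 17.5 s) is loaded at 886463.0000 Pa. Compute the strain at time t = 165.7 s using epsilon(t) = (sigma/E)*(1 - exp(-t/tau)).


epsilon(t) = (sigma/E) * (1 - exp(-t/tau))
sigma/E = 886463.0000 / 1.6264e+07 = 0.0545
exp(-t/tau) = exp(-165.7 / 17.5) = 7.7242e-05
epsilon = 0.0545 * (1 - 7.7242e-05)
epsilon = 0.0545


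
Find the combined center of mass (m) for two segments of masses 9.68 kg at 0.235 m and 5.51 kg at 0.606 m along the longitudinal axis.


COM = (m1*x1 + m2*x2) / (m1 + m2)
COM = (9.68*0.235 + 5.51*0.606) / (9.68 + 5.51)
Numerator = 5.6139
Denominator = 15.1900
COM = 0.3696


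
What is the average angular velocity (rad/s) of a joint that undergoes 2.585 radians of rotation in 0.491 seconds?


omega = delta_theta / delta_t
omega = 2.585 / 0.491
omega = 5.2648


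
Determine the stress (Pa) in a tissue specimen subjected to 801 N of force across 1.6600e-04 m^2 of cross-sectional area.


stress = F / A
stress = 801 / 1.6600e-04
stress = 4.8253e+06


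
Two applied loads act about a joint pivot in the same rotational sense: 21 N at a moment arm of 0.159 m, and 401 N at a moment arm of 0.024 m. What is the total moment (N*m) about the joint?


M = F1 * d1 + F2 * d2
M = 21 * 0.159 + 401 * 0.024
M = 3.3390 + 9.6240
M = 12.9630


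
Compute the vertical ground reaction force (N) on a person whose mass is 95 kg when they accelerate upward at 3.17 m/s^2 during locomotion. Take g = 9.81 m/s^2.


GRF = m * (g + a)
GRF = 95 * (9.81 + 3.17)
GRF = 95 * 12.9800
GRF = 1233.1000


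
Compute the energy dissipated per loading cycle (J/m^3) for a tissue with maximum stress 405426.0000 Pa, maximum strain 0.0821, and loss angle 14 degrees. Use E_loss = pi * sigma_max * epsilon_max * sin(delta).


E_loss = pi * sigma_max * epsilon_max * sin(delta)
delta = 14 deg = 0.2443 rad
sin(delta) = 0.2419
E_loss = pi * 405426.0000 * 0.0821 * 0.2419
E_loss = 25297.6281


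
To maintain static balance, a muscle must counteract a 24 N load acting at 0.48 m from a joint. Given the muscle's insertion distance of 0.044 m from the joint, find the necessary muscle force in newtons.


F_muscle = W * d_load / d_muscle
F_muscle = 24 * 0.48 / 0.044
Numerator = 11.5200
F_muscle = 261.8182
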